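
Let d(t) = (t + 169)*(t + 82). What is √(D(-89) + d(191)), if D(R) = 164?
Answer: 2*√24611 ≈ 313.76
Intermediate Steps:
d(t) = (82 + t)*(169 + t) (d(t) = (169 + t)*(82 + t) = (82 + t)*(169 + t))
√(D(-89) + d(191)) = √(164 + (13858 + 191² + 251*191)) = √(164 + (13858 + 36481 + 47941)) = √(164 + 98280) = √98444 = 2*√24611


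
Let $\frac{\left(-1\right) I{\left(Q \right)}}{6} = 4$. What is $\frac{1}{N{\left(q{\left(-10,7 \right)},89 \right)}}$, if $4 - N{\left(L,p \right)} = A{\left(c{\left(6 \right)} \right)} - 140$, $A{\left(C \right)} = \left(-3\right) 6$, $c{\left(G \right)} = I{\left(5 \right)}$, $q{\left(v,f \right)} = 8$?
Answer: $\frac{1}{162} \approx 0.0061728$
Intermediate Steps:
$I{\left(Q \right)} = -24$ ($I{\left(Q \right)} = \left(-6\right) 4 = -24$)
$c{\left(G \right)} = -24$
$A{\left(C \right)} = -18$
$N{\left(L,p \right)} = 162$ ($N{\left(L,p \right)} = 4 - \left(-18 - 140\right) = 4 - -158 = 4 + 158 = 162$)
$\frac{1}{N{\left(q{\left(-10,7 \right)},89 \right)}} = \frac{1}{162}$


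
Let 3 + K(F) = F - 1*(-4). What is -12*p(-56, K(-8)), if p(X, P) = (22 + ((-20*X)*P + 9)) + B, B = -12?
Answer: 93852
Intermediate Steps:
K(F) = 1 + F (K(F) = -3 + (F - 1*(-4)) = -3 + (F + 4) = -3 + (4 + F) = 1 + F)
p(X, P) = 19 - 20*P*X (p(X, P) = (22 + ((-20*X)*P + 9)) - 12 = (22 + (-20*P*X + 9)) - 12 = (22 + (9 - 20*P*X)) - 12 = (31 - 20*P*X) - 12 = 19 - 20*P*X)
-12*p(-56, K(-8)) = -12*(19 - 20*(1 - 8)*(-56)) = -12*(19 - 20*(-7)*(-56)) = -12*(19 - 7840) = -12*(-7821) = 93852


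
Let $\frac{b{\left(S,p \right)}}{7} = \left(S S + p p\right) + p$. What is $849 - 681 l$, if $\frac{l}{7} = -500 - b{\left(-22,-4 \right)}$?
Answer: $18935373$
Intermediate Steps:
$b{\left(S,p \right)} = 7 p + 7 S^{2} + 7 p^{2}$ ($b{\left(S,p \right)} = 7 \left(\left(S S + p p\right) + p\right) = 7 \left(\left(S^{2} + p^{2}\right) + p\right) = 7 \left(p + S^{2} + p^{2}\right) = 7 p + 7 S^{2} + 7 p^{2}$)
$l = -27804$ ($l = 7 \left(-500 - \left(7 \left(-4\right) + 7 \left(-22\right)^{2} + 7 \left(-4\right)^{2}\right)\right) = 7 \left(-500 - \left(-28 + 7 \cdot 484 + 7 \cdot 16\right)\right) = 7 \left(-500 - \left(-28 + 3388 + 112\right)\right) = 7 \left(-500 - 3472\right) = 7 \left(-3972\right) = -27804$)
$849 - 681 l = 849 - -18934524 = 849 + 18934524 = 18935373$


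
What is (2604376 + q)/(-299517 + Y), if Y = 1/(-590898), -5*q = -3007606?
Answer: -9471791218428/884919981335 ≈ -10.704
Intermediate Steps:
q = 3007606/5 (q = -⅕*(-3007606) = 3007606/5 ≈ 6.0152e+5)
Y = -1/590898 ≈ -1.6923e-6
(2604376 + q)/(-299517 + Y) = (2604376 + 3007606/5)/(-299517 - 1/590898) = 16029486/(5*(-176983996267/590898)) = (16029486/5)*(-590898/176983996267) = -9471791218428/884919981335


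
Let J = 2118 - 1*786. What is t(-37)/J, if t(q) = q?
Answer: -1/36 ≈ -0.027778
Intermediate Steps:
J = 1332 (J = 2118 - 786 = 1332)
t(-37)/J = -37/1332 = -37*1/1332 = -1/36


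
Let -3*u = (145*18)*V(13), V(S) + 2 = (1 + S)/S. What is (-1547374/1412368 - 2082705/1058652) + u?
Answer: 647934042361379/809903362632 ≈ 800.01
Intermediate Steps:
V(S) = -2 + (1 + S)/S
u = 10440/13 (u = -145*18*(1 - 1*13)/13/3 = -870*(1 - 13)/13 = -870*(1/13)*(-12) = -870*(-12)/13 = -⅓*(-31320/13) = 10440/13 ≈ 803.08)
(-1547374/1412368 - 2082705/1058652) + u = (-1547374/1412368 - 2082705/1058652) + 10440/13 = (-1547374*1/1412368 - 2082705*1/1058652) + 10440/13 = (-773687/706184 - 694235/352884) + 10440/13 = -190819853137/62300258664 + 10440/13 = 647934042361379/809903362632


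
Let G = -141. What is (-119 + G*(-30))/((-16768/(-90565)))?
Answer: 372312715/16768 ≈ 22204.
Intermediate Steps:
(-119 + G*(-30))/((-16768/(-90565))) = (-119 - 141*(-30))/((-16768/(-90565))) = (-119 + 4230)/((-16768*(-1/90565))) = 4111/(16768/90565) = 4111*(90565/16768) = 372312715/16768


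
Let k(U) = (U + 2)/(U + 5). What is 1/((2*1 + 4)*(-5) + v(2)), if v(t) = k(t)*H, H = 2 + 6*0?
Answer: -7/202 ≈ -0.034653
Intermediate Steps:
H = 2 (H = 2 + 0 = 2)
k(U) = (2 + U)/(5 + U)
v(t) = 2*(2 + t)/(5 + t) (v(t) = ((2 + t)/(5 + t))*2 = 2*(2 + t)/(5 + t))
1/((2*1 + 4)*(-5) + v(2)) = 1/((2*1 + 4)*(-5) + 2*(2 + 2)/(5 + 2)) = 1/((2 + 4)*(-5) + 2*4/7) = 1/(6*(-5) + 2*(1/7)*4) = 1/(-30 + 8/7) = 1/(-202/7) = -7/202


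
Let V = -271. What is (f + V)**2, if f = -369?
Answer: 409600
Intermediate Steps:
(f + V)**2 = (-369 - 271)**2 = (-640)**2 = 409600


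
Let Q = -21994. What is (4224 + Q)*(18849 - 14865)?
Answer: -70795680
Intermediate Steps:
(4224 + Q)*(18849 - 14865) = (4224 - 21994)*(18849 - 14865) = -17770*3984 = -70795680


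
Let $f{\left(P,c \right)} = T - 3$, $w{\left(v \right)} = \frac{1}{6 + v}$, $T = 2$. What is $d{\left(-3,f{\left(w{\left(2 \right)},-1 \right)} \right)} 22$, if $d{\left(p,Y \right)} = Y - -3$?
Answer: $44$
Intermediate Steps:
$f{\left(P,c \right)} = -1$ ($f{\left(P,c \right)} = 2 - 3 = -1$)
$d{\left(p,Y \right)} = 3 + Y$ ($d{\left(p,Y \right)} = Y + 3 = 3 + Y$)
$d{\left(-3,f{\left(w{\left(2 \right)},-1 \right)} \right)} 22 = \left(3 - 1\right) 22 = 2 \cdot 22 = 44$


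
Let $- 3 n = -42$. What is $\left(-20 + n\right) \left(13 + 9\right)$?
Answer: $-132$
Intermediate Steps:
$n = 14$ ($n = \left(- \frac{1}{3}\right) \left(-42\right) = 14$)
$\left(-20 + n\right) \left(13 + 9\right) = \left(-20 + 14\right) \left(13 + 9\right) = \left(-6\right) 22 = -132$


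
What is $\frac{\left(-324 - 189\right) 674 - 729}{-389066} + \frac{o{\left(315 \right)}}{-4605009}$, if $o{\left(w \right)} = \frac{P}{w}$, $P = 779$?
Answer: $\frac{502611861544571}{564370515952110} \approx 0.89057$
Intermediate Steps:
$o{\left(w \right)} = \frac{779}{w}$
$\frac{\left(-324 - 189\right) 674 - 729}{-389066} + \frac{o{\left(315 \right)}}{-4605009} = \frac{\left(-324 - 189\right) 674 - 729}{-389066} + \frac{779 \cdot \frac{1}{315}}{-4605009} = \left(\left(-324 - 189\right) 674 - 729\right) \left(- \frac{1}{389066}\right) + 779 \cdot \frac{1}{315} \left(- \frac{1}{4605009}\right) = \left(\left(-513\right) 674 - 729\right) \left(- \frac{1}{389066}\right) + \frac{779}{315} \left(- \frac{1}{4605009}\right) = \left(-345762 - 729\right) \left(- \frac{1}{389066}\right) - \frac{779}{1450577835} = \left(-346491\right) \left(- \frac{1}{389066}\right) - \frac{779}{1450577835} = \frac{346491}{389066} - \frac{779}{1450577835} = \frac{502611861544571}{564370515952110}$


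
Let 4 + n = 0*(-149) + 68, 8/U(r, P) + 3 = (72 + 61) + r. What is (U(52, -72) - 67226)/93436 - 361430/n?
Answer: -384189213831/68021408 ≈ -5648.1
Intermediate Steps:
U(r, P) = 8/(130 + r) (U(r, P) = 8/(-3 + ((72 + 61) + r)) = 8/(-3 + (133 + r)) = 8/(130 + r))
n = 64 (n = -4 + (0*(-149) + 68) = -4 + (0 + 68) = -4 + 68 = 64)
(U(52, -72) - 67226)/93436 - 361430/n = (8/(130 + 52) - 67226)/93436 - 361430/64 = (8/182 - 67226)*(1/93436) - 361430*1/64 = (8*(1/182) - 67226)*(1/93436) - 180715/32 = (4/91 - 67226)*(1/93436) - 180715/32 = -6117562/91*1/93436 - 180715/32 = -3058781/4251338 - 180715/32 = -384189213831/68021408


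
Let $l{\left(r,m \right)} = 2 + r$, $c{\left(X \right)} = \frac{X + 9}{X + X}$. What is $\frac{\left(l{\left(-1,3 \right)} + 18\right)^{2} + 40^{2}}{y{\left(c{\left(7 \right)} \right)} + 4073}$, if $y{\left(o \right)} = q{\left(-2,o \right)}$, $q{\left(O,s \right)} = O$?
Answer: $\frac{1961}{4071} \approx 0.4817$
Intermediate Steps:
$c{\left(X \right)} = \frac{9 + X}{2 X}$
$y{\left(o \right)} = -2$
$\frac{\left(l{\left(-1,3 \right)} + 18\right)^{2} + 40^{2}}{y{\left(c{\left(7 \right)} \right)} + 4073} = \frac{\left(\left(2 - 1\right) + 18\right)^{2} + 40^{2}}{-2 + 4073} = \frac{\left(1 + 18\right)^{2} + 1600}{4071} = \left(19^{2} + 1600\right) \frac{1}{4071} = \left(361 + 1600\right) \frac{1}{4071} = 1961 \cdot \frac{1}{4071} = \frac{1961}{4071}$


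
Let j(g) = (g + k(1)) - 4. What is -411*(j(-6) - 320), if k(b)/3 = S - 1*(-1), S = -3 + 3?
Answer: 134397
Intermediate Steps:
S = 0
k(b) = 3 (k(b) = 3*(0 - 1*(-1)) = 3*(0 + 1) = 3*1 = 3)
j(g) = -1 + g (j(g) = (g + 3) - 4 = (3 + g) - 4 = -1 + g)
-411*(j(-6) - 320) = -411*((-1 - 6) - 320) = -411*(-7 - 320) = -411*(-327) = 134397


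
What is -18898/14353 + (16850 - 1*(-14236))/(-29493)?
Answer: -111504008/47034781 ≈ -2.3707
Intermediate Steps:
-18898/14353 + (16850 - 1*(-14236))/(-29493) = -18898*1/14353 + (16850 + 14236)*(-1/29493) = -18898/14353 + 31086*(-1/29493) = -18898/14353 - 3454/3277 = -111504008/47034781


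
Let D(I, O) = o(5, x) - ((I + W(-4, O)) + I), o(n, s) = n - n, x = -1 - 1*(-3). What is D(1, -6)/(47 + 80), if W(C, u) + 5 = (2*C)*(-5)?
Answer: -37/127 ≈ -0.29134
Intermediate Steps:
x = 2 (x = -1 + 3 = 2)
W(C, u) = -5 - 10*C (W(C, u) = -5 + (2*C)*(-5) = -5 - 10*C)
o(n, s) = 0
D(I, O) = -35 - 2*I (D(I, O) = 0 - ((I + (-5 - 10*(-4))) + I) = 0 - ((I + (-5 + 40)) + I) = 0 - ((I + 35) + I) = 0 - ((35 + I) + I) = 0 - (35 + 2*I) = 0 + (-35 - 2*I) = -35 - 2*I)
D(1, -6)/(47 + 80) = (-35 - 2*1)/(47 + 80) = (-35 - 2)/127 = -37*1/127 = -37/127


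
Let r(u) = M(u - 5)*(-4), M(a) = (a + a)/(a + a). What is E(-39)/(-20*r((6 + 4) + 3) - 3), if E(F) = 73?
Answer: 73/77 ≈ 0.94805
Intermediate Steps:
M(a) = 1 (M(a) = (2*a)/((2*a)) = (2*a)*(1/(2*a)) = 1)
r(u) = -4 (r(u) = 1*(-4) = -4)
E(-39)/(-20*r((6 + 4) + 3) - 3) = 73/(-20*(-4) - 3) = 73/(80 - 3) = 73/77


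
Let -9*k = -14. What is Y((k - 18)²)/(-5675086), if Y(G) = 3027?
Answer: -3027/5675086 ≈ -0.00053338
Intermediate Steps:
k = 14/9 (k = -⅑*(-14) = 14/9 ≈ 1.5556)
Y((k - 18)²)/(-5675086) = 3027/(-5675086) = 3027*(-1/5675086) = -3027/5675086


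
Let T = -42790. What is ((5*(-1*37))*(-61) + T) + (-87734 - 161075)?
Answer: -280314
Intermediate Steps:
((5*(-1*37))*(-61) + T) + (-87734 - 161075) = ((5*(-1*37))*(-61) - 42790) + (-87734 - 161075) = ((5*(-37))*(-61) - 42790) - 248809 = (-185*(-61) - 42790) - 248809 = (11285 - 42790) - 248809 = -31505 - 248809 = -280314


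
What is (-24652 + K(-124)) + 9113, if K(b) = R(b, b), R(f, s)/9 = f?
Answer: -16655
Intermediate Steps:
R(f, s) = 9*f
K(b) = 9*b
(-24652 + K(-124)) + 9113 = (-24652 + 9*(-124)) + 9113 = (-24652 - 1116) + 9113 = -25768 + 9113 = -16655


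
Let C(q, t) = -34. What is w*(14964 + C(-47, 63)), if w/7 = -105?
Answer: -10973550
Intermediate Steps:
w = -735 (w = 7*(-105) = -735)
w*(14964 + C(-47, 63)) = -735*(14964 - 34) = -735*14930 = -10973550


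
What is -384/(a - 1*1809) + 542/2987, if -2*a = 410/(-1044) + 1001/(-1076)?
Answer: 1194747935950/3033875280739 ≈ 0.39380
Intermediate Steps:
a = 371551/561672 (a = -(410/(-1044) + 1001/(-1076))/2 = -(410*(-1/1044) + 1001*(-1/1076))/2 = -(-205/522 - 1001/1076)/2 = -½*(-371551/280836) = 371551/561672 ≈ 0.66151)
-384/(a - 1*1809) + 542/2987 = -384/(371551/561672 - 1*1809) + 542/2987 = -384/(371551/561672 - 1809) + 542*(1/2987) = -384/(-1015693097/561672) + 542/2987 = -384*(-561672/1015693097) + 542/2987 = 215682048/1015693097 + 542/2987 = 1194747935950/3033875280739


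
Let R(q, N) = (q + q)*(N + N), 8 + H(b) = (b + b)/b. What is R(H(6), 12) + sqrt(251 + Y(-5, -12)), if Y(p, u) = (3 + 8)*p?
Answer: -274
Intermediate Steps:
Y(p, u) = 11*p
H(b) = -6 (H(b) = -8 + (b + b)/b = -8 + (2*b)/b = -8 + 2 = -6)
R(q, N) = 4*N*q (R(q, N) = (2*q)*(2*N) = 4*N*q)
R(H(6), 12) + sqrt(251 + Y(-5, -12)) = 4*12*(-6) + sqrt(251 + 11*(-5)) = -288 + sqrt(251 - 55) = -288 + sqrt(196) = -288 + 14 = -274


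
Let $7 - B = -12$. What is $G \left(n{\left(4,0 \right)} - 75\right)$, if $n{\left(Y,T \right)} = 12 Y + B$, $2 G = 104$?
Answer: $-416$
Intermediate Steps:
$B = 19$ ($B = 7 - -12 = 7 + 12 = 19$)
$G = 52$ ($G = \frac{1}{2} \cdot 104 = 52$)
$n{\left(Y,T \right)} = 19 + 12 Y$ ($n{\left(Y,T \right)} = 12 Y + 19 = 19 + 12 Y$)
$G \left(n{\left(4,0 \right)} - 75\right) = 52 \left(\left(19 + 12 \cdot 4\right) - 75\right) = 52 \left(\left(19 + 48\right) - 75\right) = 52 \left(67 - 75\right) = 52 \left(-8\right) = -416$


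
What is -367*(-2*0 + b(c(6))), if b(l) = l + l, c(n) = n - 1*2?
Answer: -2936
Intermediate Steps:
c(n) = -2 + n (c(n) = n - 2 = -2 + n)
b(l) = 2*l
-367*(-2*0 + b(c(6))) = -367*(-2*0 + 2*(-2 + 6)) = -367*(0 + 2*4) = -367*(0 + 8) = -367*8 = -2936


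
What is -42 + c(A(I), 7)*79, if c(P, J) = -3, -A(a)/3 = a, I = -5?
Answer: -279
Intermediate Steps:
A(a) = -3*a
-42 + c(A(I), 7)*79 = -42 - 3*79 = -42 - 237 = -279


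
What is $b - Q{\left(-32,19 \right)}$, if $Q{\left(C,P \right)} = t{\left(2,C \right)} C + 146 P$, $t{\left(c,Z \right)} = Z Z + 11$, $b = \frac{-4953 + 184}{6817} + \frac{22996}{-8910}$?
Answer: $\frac{921500350549}{30369735} \approx 30343.0$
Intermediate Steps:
$b = - \frac{99627761}{30369735}$ ($b = \left(-4769\right) \frac{1}{6817} + 22996 \left(- \frac{1}{8910}\right) = - \frac{4769}{6817} - \frac{11498}{4455} = - \frac{99627761}{30369735} \approx -3.2805$)
$t{\left(c,Z \right)} = 11 + Z^{2}$ ($t{\left(c,Z \right)} = Z^{2} + 11 = 11 + Z^{2}$)
$Q{\left(C,P \right)} = 146 P + C \left(11 + C^{2}\right)$ ($Q{\left(C,P \right)} = \left(11 + C^{2}\right) C + 146 P = C \left(11 + C^{2}\right) + 146 P = 146 P + C \left(11 + C^{2}\right)$)
$b - Q{\left(-32,19 \right)} = - \frac{99627761}{30369735} - \left(146 \cdot 19 - 32 \left(11 + \left(-32\right)^{2}\right)\right) = - \frac{99627761}{30369735} - \left(2774 - 32 \left(11 + 1024\right)\right) = - \frac{99627761}{30369735} - \left(2774 - 33120\right) = - \frac{99627761}{30369735} - -30346 = - \frac{99627761}{30369735} + 30346 = \frac{921500350549}{30369735}$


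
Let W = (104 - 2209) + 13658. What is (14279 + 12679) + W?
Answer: 38511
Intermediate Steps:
W = 11553 (W = -2105 + 13658 = 11553)
(14279 + 12679) + W = (14279 + 12679) + 11553 = 26958 + 11553 = 38511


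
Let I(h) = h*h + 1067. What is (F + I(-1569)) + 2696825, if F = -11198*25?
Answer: 4879703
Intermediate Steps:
I(h) = 1067 + h**2 (I(h) = h**2 + 1067 = 1067 + h**2)
F = -279950
(F + I(-1569)) + 2696825 = (-279950 + (1067 + (-1569)**2)) + 2696825 = (-279950 + (1067 + 2461761)) + 2696825 = (-279950 + 2462828) + 2696825 = 2182878 + 2696825 = 4879703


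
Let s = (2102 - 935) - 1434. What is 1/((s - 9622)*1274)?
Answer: -1/12598586 ≈ -7.9374e-8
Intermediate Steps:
s = -267 (s = 1167 - 1434 = -267)
1/((s - 9622)*1274) = 1/(-267 - 9622*1274) = (1/1274)/(-9889) = -1/9889*1/1274 = -1/12598586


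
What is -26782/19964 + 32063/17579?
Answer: 12093211/25067654 ≈ 0.48242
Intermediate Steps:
-26782/19964 + 32063/17579 = -26782*1/19964 + 32063*(1/17579) = -1913/1426 + 32063/17579 = 12093211/25067654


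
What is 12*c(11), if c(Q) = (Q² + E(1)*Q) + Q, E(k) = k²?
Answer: 1716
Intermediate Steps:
c(Q) = Q² + 2*Q (c(Q) = (Q² + 1²*Q) + Q = (Q² + 1*Q) + Q = (Q² + Q) + Q = (Q + Q²) + Q = Q² + 2*Q)
12*c(11) = 12*(11*(2 + 11)) = 12*(11*13) = 12*143 = 1716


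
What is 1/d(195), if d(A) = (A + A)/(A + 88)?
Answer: 283/390 ≈ 0.72564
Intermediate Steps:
d(A) = 2*A/(88 + A) (d(A) = (2*A)/(88 + A) = 2*A/(88 + A))
1/d(195) = 1/(2*195/(88 + 195)) = 1/(2*195/283) = 1/(2*195*(1/283)) = 1/(390/283) = 283/390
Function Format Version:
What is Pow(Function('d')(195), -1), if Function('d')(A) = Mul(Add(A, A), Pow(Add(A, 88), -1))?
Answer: Rational(283, 390) ≈ 0.72564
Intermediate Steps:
Function('d')(A) = Mul(2, A, Pow(Add(88, A), -1)) (Function('d')(A) = Mul(Mul(2, A), Pow(Add(88, A), -1)) = Mul(2, A, Pow(Add(88, A), -1)))
Pow(Function('d')(195), -1) = Pow(Mul(2, 195, Pow(Add(88, 195), -1)), -1) = Pow(Mul(2, 195, Pow(283, -1)), -1) = Pow(Mul(2, 195, Rational(1, 283)), -1) = Pow(Rational(390, 283), -1) = Rational(283, 390)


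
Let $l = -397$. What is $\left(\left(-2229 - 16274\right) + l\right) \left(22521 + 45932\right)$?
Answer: $-1293761700$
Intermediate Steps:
$\left(\left(-2229 - 16274\right) + l\right) \left(22521 + 45932\right) = \left(\left(-2229 - 16274\right) - 397\right) \left(22521 + 45932\right) = \left(\left(-2229 - 16274\right) - 397\right) 68453 = \left(-18503 - 397\right) 68453 = \left(-18900\right) 68453 = -1293761700$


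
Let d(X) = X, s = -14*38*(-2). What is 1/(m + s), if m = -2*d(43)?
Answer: 1/978 ≈ 0.0010225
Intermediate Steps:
s = 1064 (s = -532*(-2) = 1064)
m = -86 (m = -2*43 = -86)
1/(m + s) = 1/(-86 + 1064) = 1/978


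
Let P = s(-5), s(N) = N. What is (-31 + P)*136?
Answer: -4896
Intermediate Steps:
P = -5
(-31 + P)*136 = (-31 - 5)*136 = -36*136 = -4896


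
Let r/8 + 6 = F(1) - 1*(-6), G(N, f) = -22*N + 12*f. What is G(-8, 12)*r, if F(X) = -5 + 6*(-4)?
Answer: -74240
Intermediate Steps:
F(X) = -29 (F(X) = -5 - 24 = -29)
r = -232 (r = -48 + 8*(-29 - 1*(-6)) = -48 + 8*(-29 + 6) = -48 + 8*(-23) = -48 - 184 = -232)
G(-8, 12)*r = (-22*(-8) + 12*12)*(-232) = (176 + 144)*(-232) = 320*(-232) = -74240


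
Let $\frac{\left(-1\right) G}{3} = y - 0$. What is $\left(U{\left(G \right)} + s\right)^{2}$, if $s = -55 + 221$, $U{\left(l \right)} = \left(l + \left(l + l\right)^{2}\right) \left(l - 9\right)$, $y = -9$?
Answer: $2823859600$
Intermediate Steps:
$G = 27$ ($G = - 3 \left(-9 - 0\right) = - 3 \left(-9 + 0\right) = \left(-3\right) \left(-9\right) = 27$)
$U{\left(l \right)} = \left(-9 + l\right) \left(l + 4 l^{2}\right)$ ($U{\left(l \right)} = \left(l + \left(2 l\right)^{2}\right) \left(-9 + l\right) = \left(l + 4 l^{2}\right) \left(-9 + l\right) = \left(-9 + l\right) \left(l + 4 l^{2}\right)$)
$s = 166$
$\left(U{\left(G \right)} + s\right)^{2} = \left(27 \left(-9 - 945 + 4 \cdot 27^{2}\right) + 166\right)^{2} = \left(27 \left(-9 - 945 + 4 \cdot 729\right) + 166\right)^{2} = \left(27 \left(-9 - 945 + 2916\right) + 166\right)^{2} = \left(27 \cdot 1962 + 166\right)^{2} = \left(52974 + 166\right)^{2} = 53140^{2} = 2823859600$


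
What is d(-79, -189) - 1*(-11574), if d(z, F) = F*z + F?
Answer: 26316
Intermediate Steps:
d(z, F) = F + F*z
d(-79, -189) - 1*(-11574) = -189*(1 - 79) - 1*(-11574) = -189*(-78) + 11574 = 14742 + 11574 = 26316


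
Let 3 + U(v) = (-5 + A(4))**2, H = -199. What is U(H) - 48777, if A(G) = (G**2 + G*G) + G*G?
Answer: -46931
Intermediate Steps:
A(G) = 3*G**2 (A(G) = (G**2 + G**2) + G**2 = 2*G**2 + G**2 = 3*G**2)
U(v) = 1846 (U(v) = -3 + (-5 + 3*4**2)**2 = -3 + (-5 + 3*16)**2 = -3 + (-5 + 48)**2 = -3 + 43**2 = -3 + 1849 = 1846)
U(H) - 48777 = 1846 - 48777 = -46931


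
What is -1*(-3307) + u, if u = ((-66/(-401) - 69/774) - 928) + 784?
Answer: 327245459/103458 ≈ 3163.1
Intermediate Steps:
u = -14890147/103458 (u = ((-66*(-1/401) - 69*1/774) - 928) + 784 = ((66/401 - 23/258) - 928) + 784 = (7805/103458 - 928) + 784 = -96001219/103458 + 784 = -14890147/103458 ≈ -143.92)
-1*(-3307) + u = -1*(-3307) - 14890147/103458 = 3307 - 14890147/103458 = 327245459/103458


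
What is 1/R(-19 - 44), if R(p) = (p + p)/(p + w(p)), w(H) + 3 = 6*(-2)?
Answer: 13/21 ≈ 0.61905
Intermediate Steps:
w(H) = -15 (w(H) = -3 + 6*(-2) = -3 - 12 = -15)
R(p) = 2*p/(-15 + p) (R(p) = (p + p)/(p - 15) = (2*p)/(-15 + p) = 2*p/(-15 + p))
1/R(-19 - 44) = 1/(2*(-19 - 44)/(-15 + (-19 - 44))) = 1/(2*(-63)/(-15 - 63)) = 1/(2*(-63)/(-78)) = 1/(2*(-63)*(-1/78)) = 1/(21/13) = 13/21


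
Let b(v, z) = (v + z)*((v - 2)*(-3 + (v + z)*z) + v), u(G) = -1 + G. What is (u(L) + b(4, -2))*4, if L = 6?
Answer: -60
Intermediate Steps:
b(v, z) = (v + z)*(v + (-3 + z*(v + z))*(-2 + v)) (b(v, z) = (v + z)*((-2 + v)*(-3 + z*(v + z)) + v) = (v + z)*((-3 + z*(v + z))*(-2 + v) + v) = (v + z)*(v + (-3 + z*(v + z))*(-2 + v)))
(u(L) + b(4, -2))*4 = ((-1 + 6) + (-2*4² - 2*(-2)³ + 6*4 + 6*(-2) + 4*(-2)³ - 2*4³ - 4*4*(-2)² - 2*4*(-2) - 2*(-2)*4² + 2*4²*(-2)²))*4 = (5 + (-2*16 - 2*(-8) + 24 - 12 + 4*(-8) - 2*64 - 4*4*4 + 16 - 2*(-2)*16 + 2*16*4))*4 = (5 + (-32 + 16 + 24 - 12 - 32 - 128 - 64 + 16 + 64 + 128))*4 = (5 - 20)*4 = -15*4 = -60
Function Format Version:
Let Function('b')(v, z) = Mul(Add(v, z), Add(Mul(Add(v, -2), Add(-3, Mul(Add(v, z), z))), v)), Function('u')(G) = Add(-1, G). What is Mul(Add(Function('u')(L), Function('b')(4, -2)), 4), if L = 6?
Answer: -60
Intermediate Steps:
Function('b')(v, z) = Mul(Add(v, z), Add(v, Mul(Add(-3, Mul(z, Add(v, z))), Add(-2, v)))) (Function('b')(v, z) = Mul(Add(v, z), Add(Mul(Add(-2, v), Add(-3, Mul(z, Add(v, z)))), v)) = Mul(Add(v, z), Add(Mul(Add(-3, Mul(z, Add(v, z))), Add(-2, v)), v)) = Mul(Add(v, z), Add(v, Mul(Add(-3, Mul(z, Add(v, z))), Add(-2, v)))))
Mul(Add(Function('u')(L), Function('b')(4, -2)), 4) = Mul(Add(Add(-1, 6), Add(Mul(-2, Pow(4, 2)), Mul(-2, Pow(-2, 3)), Mul(6, 4), Mul(6, -2), Mul(4, Pow(-2, 3)), Mul(-2, Pow(4, 3)), Mul(-4, 4, Pow(-2, 2)), Mul(-2, 4, -2), Mul(-2, -2, Pow(4, 2)), Mul(2, Pow(4, 2), Pow(-2, 2)))), 4) = Mul(Add(5, Add(Mul(-2, 16), Mul(-2, -8), 24, -12, Mul(4, -8), Mul(-2, 64), Mul(-4, 4, 4), 16, Mul(-2, -2, 16), Mul(2, 16, 4))), 4) = Mul(Add(5, Add(-32, 16, 24, -12, -32, -128, -64, 16, 64, 128)), 4) = Mul(Add(5, -20), 4) = Mul(-15, 4) = -60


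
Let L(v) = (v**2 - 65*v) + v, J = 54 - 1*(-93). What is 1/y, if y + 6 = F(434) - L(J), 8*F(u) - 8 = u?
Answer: -4/48607 ≈ -8.2293e-5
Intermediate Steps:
F(u) = 1 + u/8
J = 147 (J = 54 + 93 = 147)
L(v) = v**2 - 64*v
y = -48607/4 (y = -6 + ((1 + (1/8)*434) - 147*(-64 + 147)) = -6 + ((1 + 217/4) - 147*83) = -6 + (221/4 - 1*12201) = -6 + (221/4 - 12201) = -6 - 48583/4 = -48607/4 ≈ -12152.)
1/y = 1/(-48607/4) = -4/48607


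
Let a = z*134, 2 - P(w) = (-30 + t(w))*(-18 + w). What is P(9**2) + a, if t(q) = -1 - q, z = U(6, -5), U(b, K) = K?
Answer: 6388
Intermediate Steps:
z = -5
P(w) = 2 - (-31 - w)*(-18 + w) (P(w) = 2 - (-30 + (-1 - w))*(-18 + w) = 2 - (-31 - w)*(-18 + w))
a = -670 (a = -5*134 = -670)
P(9**2) + a = (-556 + (9**2)**2 + 13*9**2) - 670 = (-556 + 81**2 + 13*81) - 670 = (-556 + 6561 + 1053) - 670 = 7058 - 670 = 6388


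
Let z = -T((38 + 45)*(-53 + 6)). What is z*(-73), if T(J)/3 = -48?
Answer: -10512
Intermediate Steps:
T(J) = -144 (T(J) = 3*(-48) = -144)
z = 144 (z = -1*(-144) = 144)
z*(-73) = 144*(-73) = -10512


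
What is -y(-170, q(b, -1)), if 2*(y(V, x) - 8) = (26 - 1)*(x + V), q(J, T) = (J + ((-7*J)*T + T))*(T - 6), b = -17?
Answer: -19741/2 ≈ -9870.5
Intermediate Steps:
q(J, T) = (-6 + T)*(J + T - 7*J*T) (q(J, T) = (J + (-7*J*T + T))*(-6 + T) = (J + (T - 7*J*T))*(-6 + T) = (J + T - 7*J*T)*(-6 + T) = (-6 + T)*(J + T - 7*J*T))
y(V, x) = 8 + 25*V/2 + 25*x/2 (y(V, x) = 8 + ((26 - 1)*(x + V))/2 = 8 + (25*(V + x))/2 = 8 + (25*V + 25*x)/2 = 8 + (25*V/2 + 25*x/2) = 8 + 25*V/2 + 25*x/2)
-y(-170, q(b, -1)) = -(8 + (25/2)*(-170) + 25*((-1)**2 - 6*(-17) - 6*(-1) - 7*(-17)*(-1)**2 + 43*(-17)*(-1))/2) = -(8 - 2125 + 25*(1 + 102 + 6 - 7*(-17)*1 + 731)/2) = -(8 - 2125 + 25*(1 + 102 + 6 + 119 + 731)/2) = -(8 - 2125 + (25/2)*959) = -(8 - 2125 + 23975/2) = -1*19741/2 = -19741/2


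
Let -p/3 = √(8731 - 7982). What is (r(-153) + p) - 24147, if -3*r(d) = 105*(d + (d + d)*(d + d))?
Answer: -3296052 - 3*√749 ≈ -3.2961e+6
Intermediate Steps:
p = -3*√749 (p = -3*√(8731 - 7982) = -3*√749 ≈ -82.104)
r(d) = -140*d² - 35*d (r(d) = -35*(d + (d + d)*(d + d)) = -35*(d + (2*d)*(2*d)) = -35*(d + 4*d²) = -(105*d + 420*d²)/3 = -140*d² - 35*d)
(r(-153) + p) - 24147 = (-35*(-153)*(1 + 4*(-153)) - 3*√749) - 24147 = (-35*(-153)*(1 - 612) - 3*√749) - 24147 = (-35*(-153)*(-611) - 3*√749) - 24147 = (-3271905 - 3*√749) - 24147 = -3296052 - 3*√749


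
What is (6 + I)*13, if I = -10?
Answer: -52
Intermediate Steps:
(6 + I)*13 = (6 - 10)*13 = -4*13 = -52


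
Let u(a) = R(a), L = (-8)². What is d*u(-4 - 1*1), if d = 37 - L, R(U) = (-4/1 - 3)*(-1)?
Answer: -189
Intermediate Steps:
R(U) = 7 (R(U) = (-4*1 - 3)*(-1) = (-4 - 3)*(-1) = -7*(-1) = 7)
L = 64
u(a) = 7
d = -27 (d = 37 - 1*64 = 37 - 64 = -27)
d*u(-4 - 1*1) = -27*7 = -189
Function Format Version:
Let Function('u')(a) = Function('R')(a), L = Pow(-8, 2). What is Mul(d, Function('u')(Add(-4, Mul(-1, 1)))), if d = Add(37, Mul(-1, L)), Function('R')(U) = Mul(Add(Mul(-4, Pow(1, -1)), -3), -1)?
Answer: -189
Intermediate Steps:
Function('R')(U) = 7 (Function('R')(U) = Mul(Add(Mul(-4, 1), -3), -1) = Mul(Add(-4, -3), -1) = Mul(-7, -1) = 7)
L = 64
Function('u')(a) = 7
d = -27 (d = Add(37, Mul(-1, 64)) = Add(37, -64) = -27)
Mul(d, Function('u')(Add(-4, Mul(-1, 1)))) = Mul(-27, 7) = -189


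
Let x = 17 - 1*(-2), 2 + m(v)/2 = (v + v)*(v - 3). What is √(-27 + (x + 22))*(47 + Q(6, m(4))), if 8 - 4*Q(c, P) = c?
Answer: 95*√14/2 ≈ 177.73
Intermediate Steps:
m(v) = -4 + 4*v*(-3 + v) (m(v) = -4 + 2*((v + v)*(v - 3)) = -4 + 2*((2*v)*(-3 + v)) = -4 + 2*(2*v*(-3 + v)) = -4 + 4*v*(-3 + v))
x = 19 (x = 17 + 2 = 19)
Q(c, P) = 2 - c/4
√(-27 + (x + 22))*(47 + Q(6, m(4))) = √(-27 + (19 + 22))*(47 + (2 - ¼*6)) = √(-27 + 41)*(47 + (2 - 3/2)) = √14*(47 + ½) = √14*(95/2) = 95*√14/2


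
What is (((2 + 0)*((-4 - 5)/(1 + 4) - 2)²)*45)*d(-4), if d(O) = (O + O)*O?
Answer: 207936/5 ≈ 41587.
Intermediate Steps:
d(O) = 2*O² (d(O) = (2*O)*O = 2*O²)
(((2 + 0)*((-4 - 5)/(1 + 4) - 2)²)*45)*d(-4) = (((2 + 0)*((-4 - 5)/(1 + 4) - 2)²)*45)*(2*(-4)²) = ((2*(-9/5 - 2)²)*45)*(2*16) = ((2*(-9*⅕ - 2)²)*45)*32 = ((2*(-9/5 - 2)²)*45)*32 = ((2*(-19/5)²)*45)*32 = ((2*(361/25))*45)*32 = ((722/25)*45)*32 = (6498/5)*32 = 207936/5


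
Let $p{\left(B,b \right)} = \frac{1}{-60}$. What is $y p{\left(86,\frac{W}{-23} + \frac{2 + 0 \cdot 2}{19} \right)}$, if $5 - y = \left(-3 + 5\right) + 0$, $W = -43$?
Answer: $- \frac{1}{20} \approx -0.05$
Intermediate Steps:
$p{\left(B,b \right)} = - \frac{1}{60}$
$y = 3$ ($y = 5 - \left(\left(-3 + 5\right) + 0\right) = 5 - \left(2 + 0\right) = 5 - 2 = 3$)
$y p{\left(86,\frac{W}{-23} + \frac{2 + 0 \cdot 2}{19} \right)} = 3 \left(- \frac{1}{60}\right) = - \frac{1}{20}$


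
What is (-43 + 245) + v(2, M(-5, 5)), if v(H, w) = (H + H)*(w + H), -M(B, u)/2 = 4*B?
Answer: 370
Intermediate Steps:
M(B, u) = -8*B
v(H, w) = 2*H*(H + w) (v(H, w) = (2*H)*(H + w) = 2*H*(H + w))
(-43 + 245) + v(2, M(-5, 5)) = (-43 + 245) + 2*2*(2 - 8*(-5)) = 202 + 2*2*(2 + 40) = 202 + 2*2*42 = 202 + 168 = 370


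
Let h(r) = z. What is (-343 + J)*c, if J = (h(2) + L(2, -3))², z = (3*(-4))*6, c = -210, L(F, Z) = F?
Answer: -956970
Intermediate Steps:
z = -72 (z = -12*6 = -72)
h(r) = -72
J = 4900 (J = (-72 + 2)² = (-70)² = 4900)
(-343 + J)*c = (-343 + 4900)*(-210) = 4557*(-210) = -956970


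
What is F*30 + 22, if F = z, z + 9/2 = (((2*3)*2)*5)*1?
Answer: 1687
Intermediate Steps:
z = 111/2 (z = -9/2 + (((2*3)*2)*5)*1 = -9/2 + ((6*2)*5)*1 = -9/2 + (12*5)*1 = -9/2 + 60*1 = -9/2 + 60 = 111/2 ≈ 55.500)
F = 111/2 ≈ 55.500
F*30 + 22 = (111/2)*30 + 22 = 1665 + 22 = 1687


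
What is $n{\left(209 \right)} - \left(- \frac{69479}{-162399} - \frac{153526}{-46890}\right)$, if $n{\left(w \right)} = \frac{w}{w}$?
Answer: $- \frac{3429241679}{1269148185} \approx -2.702$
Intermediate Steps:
$n{\left(w \right)} = 1$
$n{\left(209 \right)} - \left(- \frac{69479}{-162399} - \frac{153526}{-46890}\right) = 1 - \left(- \frac{69479}{-162399} - \frac{153526}{-46890}\right) = 1 - \left(\left(-69479\right) \left(- \frac{1}{162399}\right) - - \frac{76763}{23445}\right) = 1 - \left(\frac{69479}{162399} + \frac{76763}{23445}\right) = 1 - \frac{4698389864}{1269148185} = - \frac{3429241679}{1269148185}$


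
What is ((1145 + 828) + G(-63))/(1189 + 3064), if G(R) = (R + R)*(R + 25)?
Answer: 6761/4253 ≈ 1.5897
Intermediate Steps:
G(R) = 2*R*(25 + R) (G(R) = (2*R)*(25 + R) = 2*R*(25 + R))
((1145 + 828) + G(-63))/(1189 + 3064) = ((1145 + 828) + 2*(-63)*(25 - 63))/(1189 + 3064) = (1973 + 2*(-63)*(-38))/4253 = (1973 + 4788)*(1/4253) = 6761*(1/4253) = 6761/4253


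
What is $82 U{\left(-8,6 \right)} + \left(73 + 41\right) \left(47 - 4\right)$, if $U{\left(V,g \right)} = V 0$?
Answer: $4902$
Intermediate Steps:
$U{\left(V,g \right)} = 0$
$82 U{\left(-8,6 \right)} + \left(73 + 41\right) \left(47 - 4\right) = 82 \cdot 0 + \left(73 + 41\right) \left(47 - 4\right) = 0 + 114 \cdot 43 = 0 + 4902 = 4902$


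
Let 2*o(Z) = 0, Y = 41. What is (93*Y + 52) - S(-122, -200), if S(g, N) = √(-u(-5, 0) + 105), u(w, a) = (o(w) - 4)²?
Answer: 3865 - √89 ≈ 3855.6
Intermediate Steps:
o(Z) = 0 (o(Z) = (½)*0 = 0)
u(w, a) = 16 (u(w, a) = (0 - 4)² = (-4)² = 16)
S(g, N) = √89 (S(g, N) = √(-1*16 + 105) = √(-16 + 105) = √89)
(93*Y + 52) - S(-122, -200) = (93*41 + 52) - √89 = (3813 + 52) - √89 = 3865 - √89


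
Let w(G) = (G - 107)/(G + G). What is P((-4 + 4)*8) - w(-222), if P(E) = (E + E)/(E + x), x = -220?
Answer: -329/444 ≈ -0.74099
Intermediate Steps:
P(E) = 2*E/(-220 + E) (P(E) = (E + E)/(E - 220) = (2*E)/(-220 + E) = 2*E/(-220 + E))
w(G) = (-107 + G)/(2*G) (w(G) = (-107 + G)/((2*G)) = (-107 + G)*(1/(2*G)) = (-107 + G)/(2*G))
P((-4 + 4)*8) - w(-222) = 2*((-4 + 4)*8)/(-220 + (-4 + 4)*8) - (-107 - 222)/(2*(-222)) = 2*(0*8)/(-220 + 0*8) - (-1)*(-329)/(2*222) = 2*0/(-220 + 0) - 1*329/444 = 2*0/(-220) - 329/444 = 2*0*(-1/220) - 329/444 = 0 - 329/444 = -329/444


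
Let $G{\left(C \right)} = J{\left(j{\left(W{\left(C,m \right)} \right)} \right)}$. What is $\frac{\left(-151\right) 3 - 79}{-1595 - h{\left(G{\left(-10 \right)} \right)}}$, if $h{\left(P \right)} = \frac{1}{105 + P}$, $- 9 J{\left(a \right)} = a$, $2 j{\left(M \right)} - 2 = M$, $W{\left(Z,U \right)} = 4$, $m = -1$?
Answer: $\frac{167048}{500833} \approx 0.33354$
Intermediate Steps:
$j{\left(M \right)} = 1 + \frac{M}{2}$
$J{\left(a \right)} = - \frac{a}{9}$
$G{\left(C \right)} = - \frac{1}{3}$ ($G{\left(C \right)} = - \frac{1 + \frac{1}{2} \cdot 4}{9} = - \frac{1 + 2}{9} = \left(- \frac{1}{9}\right) 3 = - \frac{1}{3}$)
$\frac{\left(-151\right) 3 - 79}{-1595 - h{\left(G{\left(-10 \right)} \right)}} = \frac{\left(-151\right) 3 - 79}{-1595 - \frac{1}{105 - \frac{1}{3}}} = \frac{-453 - 79}{-1595 - \frac{1}{\frac{314}{3}}} = - \frac{532}{-1595 - \frac{3}{314}} = - \frac{532}{- \frac{500833}{314}} = \left(-532\right) \left(- \frac{314}{500833}\right) = \frac{167048}{500833}$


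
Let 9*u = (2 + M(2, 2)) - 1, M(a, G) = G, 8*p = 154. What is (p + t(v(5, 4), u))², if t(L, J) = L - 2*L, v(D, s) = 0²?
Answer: 5929/16 ≈ 370.56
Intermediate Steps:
v(D, s) = 0
p = 77/4 (p = (⅛)*154 = 77/4 ≈ 19.250)
u = ⅓ (u = ((2 + 2) - 1)/9 = (4 - 1)/9 = (⅑)*3 = ⅓ ≈ 0.33333)
t(L, J) = -L
(p + t(v(5, 4), u))² = (77/4 - 1*0)² = (77/4 + 0)² = (77/4)² = 5929/16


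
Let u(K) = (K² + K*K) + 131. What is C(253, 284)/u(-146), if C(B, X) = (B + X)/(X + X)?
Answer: 537/24289384 ≈ 2.2108e-5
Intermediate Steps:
C(B, X) = (B + X)/(2*X) (C(B, X) = (B + X)/((2*X)) = (B + X)*(1/(2*X)) = (B + X)/(2*X))
u(K) = 131 + 2*K² (u(K) = (K² + K²) + 131 = 2*K² + 131 = 131 + 2*K²)
C(253, 284)/u(-146) = ((½)*(253 + 284)/284)/(131 + 2*(-146)²) = ((½)*(1/284)*537)/(131 + 2*21316) = 537/(568*(131 + 42632)) = (537/568)/42763 = (537/568)*(1/42763) = 537/24289384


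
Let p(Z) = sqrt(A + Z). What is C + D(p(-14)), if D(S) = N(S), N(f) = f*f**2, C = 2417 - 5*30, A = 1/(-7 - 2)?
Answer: 2267 - 127*I*sqrt(127)/27 ≈ 2267.0 - 53.008*I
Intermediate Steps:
A = -1/9 (A = 1/(-9) = -1/9 ≈ -0.11111)
C = 2267 (C = 2417 - 1*150 = 2417 - 150 = 2267)
p(Z) = sqrt(-1/9 + Z)
N(f) = f**3
D(S) = S**3
C + D(p(-14)) = 2267 + (sqrt(-1 + 9*(-14))/3)**3 = 2267 + (sqrt(-1 - 126)/3)**3 = 2267 + (sqrt(-127)/3)**3 = 2267 + ((I*sqrt(127))/3)**3 = 2267 + (I*sqrt(127)/3)**3 = 2267 - 127*I*sqrt(127)/27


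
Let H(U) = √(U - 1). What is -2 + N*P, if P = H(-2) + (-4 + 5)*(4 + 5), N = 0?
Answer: -2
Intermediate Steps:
H(U) = √(-1 + U)
P = 9 + I*√3 (P = √(-1 - 2) + (-4 + 5)*(4 + 5) = √(-3) + 1*9 = I*√3 + 9 = 9 + I*√3 ≈ 9.0 + 1.732*I)
-2 + N*P = -2 + 0*(9 + I*√3) = -2 + 0 = -2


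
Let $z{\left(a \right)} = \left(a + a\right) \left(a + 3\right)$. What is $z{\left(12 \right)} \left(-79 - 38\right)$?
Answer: $-42120$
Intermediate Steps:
$z{\left(a \right)} = 2 a \left(3 + a\right)$
$z{\left(12 \right)} \left(-79 - 38\right) = 2 \cdot 12 \left(3 + 12\right) \left(-79 - 38\right) = 2 \cdot 12 \cdot 15 \left(-117\right) = 360 \left(-117\right) = -42120$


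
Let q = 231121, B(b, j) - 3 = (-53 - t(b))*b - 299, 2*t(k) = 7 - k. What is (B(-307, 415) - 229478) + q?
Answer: 65817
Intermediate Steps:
t(k) = 7/2 - k/2 (t(k) = (7 - k)/2 = 7/2 - k/2)
B(b, j) = -296 + b*(-113/2 + b/2) (B(b, j) = 3 + ((-53 - (7/2 - b/2))*b - 299) = 3 + ((-53 + (-7/2 + b/2))*b - 299) = 3 + ((-113/2 + b/2)*b - 299) = 3 + (b*(-113/2 + b/2) - 299) = 3 + (-299 + b*(-113/2 + b/2)) = -296 + b*(-113/2 + b/2))
(B(-307, 415) - 229478) + q = ((-296 + (½)*(-307)² - 113/2*(-307)) - 229478) + 231121 = ((-296 + (½)*94249 + 34691/2) - 229478) + 231121 = ((-296 + 94249/2 + 34691/2) - 229478) + 231121 = (64174 - 229478) + 231121 = -165304 + 231121 = 65817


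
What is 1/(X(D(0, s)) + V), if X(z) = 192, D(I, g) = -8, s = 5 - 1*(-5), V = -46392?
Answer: -1/46200 ≈ -2.1645e-5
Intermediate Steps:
s = 10 (s = 5 + 5 = 10)
1/(X(D(0, s)) + V) = 1/(192 - 46392) = 1/(-46200) = -1/46200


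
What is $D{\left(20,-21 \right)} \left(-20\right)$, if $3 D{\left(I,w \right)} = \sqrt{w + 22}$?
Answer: $- \frac{20}{3} \approx -6.6667$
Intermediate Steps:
$D{\left(I,w \right)} = \frac{\sqrt{22 + w}}{3}$ ($D{\left(I,w \right)} = \frac{\sqrt{w + 22}}{3} = \frac{\sqrt{22 + w}}{3}$)
$D{\left(20,-21 \right)} \left(-20\right) = \frac{\sqrt{22 - 21}}{3} \left(-20\right) = \frac{\sqrt{1}}{3} \left(-20\right) = \frac{1}{3} \cdot 1 \left(-20\right) = \frac{1}{3} \left(-20\right) = - \frac{20}{3}$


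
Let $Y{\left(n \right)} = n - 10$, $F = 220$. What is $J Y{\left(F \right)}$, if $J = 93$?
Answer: $19530$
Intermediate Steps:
$Y{\left(n \right)} = -10 + n$
$J Y{\left(F \right)} = 93 \left(-10 + 220\right) = 93 \cdot 210 = 19530$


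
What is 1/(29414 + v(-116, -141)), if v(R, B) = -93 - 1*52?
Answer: 1/29269 ≈ 3.4166e-5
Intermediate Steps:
v(R, B) = -145 (v(R, B) = -93 - 52 = -145)
1/(29414 + v(-116, -141)) = 1/(29414 - 145) = 1/29269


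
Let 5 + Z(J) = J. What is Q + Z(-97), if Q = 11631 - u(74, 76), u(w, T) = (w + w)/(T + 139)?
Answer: 2478587/215 ≈ 11528.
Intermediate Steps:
Z(J) = -5 + J
u(w, T) = 2*w/(139 + T) (u(w, T) = (2*w)/(139 + T) = 2*w/(139 + T))
Q = 2500517/215 (Q = 11631 - 2*74/(139 + 76) = 11631 - 2*74/215 = 11631 - 1*148/215 = 11631 - 148/215 = 2500517/215 ≈ 11630.)
Q + Z(-97) = 2500517/215 + (-5 - 97) = 2500517/215 - 102 = 2478587/215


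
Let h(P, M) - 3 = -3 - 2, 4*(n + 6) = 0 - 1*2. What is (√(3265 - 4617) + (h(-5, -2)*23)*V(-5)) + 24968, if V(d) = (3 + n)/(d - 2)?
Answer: 24945 + 26*I*√2 ≈ 24945.0 + 36.77*I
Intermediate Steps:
n = -13/2 (n = -6 + (0 - 1*2)/4 = -6 + (0 - 2)/4 = -6 + (¼)*(-2) = -6 - ½ = -13/2 ≈ -6.5000)
V(d) = -7/(2*(-2 + d)) (V(d) = (3 - 13/2)/(d - 2) = -7/(2*(-2 + d)))
h(P, M) = -2 (h(P, M) = 3 + (-3 - 2) = 3 - 5 = -2)
(√(3265 - 4617) + (h(-5, -2)*23)*V(-5)) + 24968 = (√(3265 - 4617) + (-2*23)*(-7/(-4 + 2*(-5)))) + 24968 = (√(-1352) - (-322)/(-4 - 10)) + 24968 = (26*I*√2 - (-322)/(-14)) + 24968 = (26*I*√2 - (-322)*(-1)/14) + 24968 = (26*I*√2 - 46*½) + 24968 = (26*I*√2 - 23) + 24968 = (-23 + 26*I*√2) + 24968 = 24945 + 26*I*√2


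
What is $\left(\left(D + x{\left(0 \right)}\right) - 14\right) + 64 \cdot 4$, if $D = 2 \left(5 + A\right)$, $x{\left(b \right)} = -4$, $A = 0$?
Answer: $248$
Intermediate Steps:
$D = 10$ ($D = 2 \left(5 + 0\right) = 2 \cdot 5 = 10$)
$\left(\left(D + x{\left(0 \right)}\right) - 14\right) + 64 \cdot 4 = \left(\left(10 - 4\right) - 14\right) + 64 \cdot 4 = \left(6 - 14\right) + 256 = -8 + 256 = 248$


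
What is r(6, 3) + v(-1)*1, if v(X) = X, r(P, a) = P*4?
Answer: 23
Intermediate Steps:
r(P, a) = 4*P
r(6, 3) + v(-1)*1 = 4*6 - 1*1 = 24 - 1 = 23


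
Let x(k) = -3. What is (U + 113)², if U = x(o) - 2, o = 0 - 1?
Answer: 11664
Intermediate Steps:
o = -1
U = -5 (U = -3 - 2 = -5)
(U + 113)² = (-5 + 113)² = 108² = 11664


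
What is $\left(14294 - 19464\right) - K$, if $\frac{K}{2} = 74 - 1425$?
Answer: $-2468$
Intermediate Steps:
$K = -2702$ ($K = 2 \left(74 - 1425\right) = 2 \left(-1351\right) = -2702$)
$\left(14294 - 19464\right) - K = \left(14294 - 19464\right) - -2702 = \left(14294 - 19464\right) + 2702 = -5170 + 2702 = -2468$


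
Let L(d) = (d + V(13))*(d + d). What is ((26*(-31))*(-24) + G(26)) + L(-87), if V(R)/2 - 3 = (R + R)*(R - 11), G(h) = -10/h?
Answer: 199441/13 ≈ 15342.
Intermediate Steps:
V(R) = 6 + 4*R*(-11 + R) (V(R) = 6 + 2*((R + R)*(R - 11)) = 6 + 2*((2*R)*(-11 + R)) = 6 + 2*(2*R*(-11 + R)) = 6 + 4*R*(-11 + R))
L(d) = 2*d*(110 + d) (L(d) = (d + (6 - 44*13 + 4*13²))*(d + d) = (d + (6 - 572 + 4*169))*(2*d) = (d + (6 - 572 + 676))*(2*d) = (d + 110)*(2*d) = (110 + d)*(2*d) = 2*d*(110 + d))
((26*(-31))*(-24) + G(26)) + L(-87) = ((26*(-31))*(-24) - 10/26) + 2*(-87)*(110 - 87) = (-806*(-24) - 10*1/26) + 2*(-87)*23 = (19344 - 5/13) - 4002 = 251467/13 - 4002 = 199441/13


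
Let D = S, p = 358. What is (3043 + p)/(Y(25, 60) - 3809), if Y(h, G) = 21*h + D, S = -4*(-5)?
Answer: -3401/3264 ≈ -1.0420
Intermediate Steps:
S = 20 (S = -2*(-10) = 20)
D = 20
Y(h, G) = 20 + 21*h (Y(h, G) = 21*h + 20 = 20 + 21*h)
(3043 + p)/(Y(25, 60) - 3809) = (3043 + 358)/((20 + 21*25) - 3809) = 3401/((20 + 525) - 3809) = 3401/(545 - 3809) = 3401/(-3264) = 3401*(-1/3264) = -3401/3264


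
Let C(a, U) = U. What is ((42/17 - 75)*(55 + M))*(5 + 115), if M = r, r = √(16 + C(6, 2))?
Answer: -8137800/17 - 443880*√2/17 ≈ -5.1562e+5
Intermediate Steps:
r = 3*√2 (r = √(16 + 2) = √18 = 3*√2 ≈ 4.2426)
M = 3*√2 ≈ 4.2426
((42/17 - 75)*(55 + M))*(5 + 115) = ((42/17 - 75)*(55 + 3*√2))*(5 + 115) = ((42*(1/17) - 75)*(55 + 3*√2))*120 = ((42/17 - 75)*(55 + 3*√2))*120 = -1233*(55 + 3*√2)/17*120 = (-67815/17 - 3699*√2/17)*120 = -8137800/17 - 443880*√2/17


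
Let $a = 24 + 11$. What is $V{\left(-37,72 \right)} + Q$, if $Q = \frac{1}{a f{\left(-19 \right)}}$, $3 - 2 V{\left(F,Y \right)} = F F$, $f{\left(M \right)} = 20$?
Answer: $- \frac{478099}{700} \approx -683.0$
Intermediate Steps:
$a = 35$
$V{\left(F,Y \right)} = \frac{3}{2} - \frac{F^{2}}{2}$ ($V{\left(F,Y \right)} = \frac{3}{2} - \frac{F F}{2} = \frac{3}{2} - \frac{F^{2}}{2}$)
$Q = \frac{1}{700}$ ($Q = \frac{1}{35 \cdot 20} = \frac{1}{700} \approx 0.0014286$)
$V{\left(-37,72 \right)} + Q = \left(\frac{3}{2} - \frac{\left(-37\right)^{2}}{2}\right) + \frac{1}{700} = \left(\frac{3}{2} - \frac{1369}{2}\right) + \frac{1}{700} = -683 + \frac{1}{700} = - \frac{478099}{700}$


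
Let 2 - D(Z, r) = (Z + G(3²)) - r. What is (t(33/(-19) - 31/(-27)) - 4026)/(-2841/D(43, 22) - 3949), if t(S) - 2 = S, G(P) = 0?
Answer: 1032307/974565 ≈ 1.0592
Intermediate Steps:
D(Z, r) = 2 + r - Z (D(Z, r) = 2 - ((Z + 0) - r) = 2 - (Z - r) = 2 + (r - Z) = 2 + r - Z)
t(S) = 2 + S
(t(33/(-19) - 31/(-27)) - 4026)/(-2841/D(43, 22) - 3949) = ((2 + (33/(-19) - 31/(-27))) - 4026)/(-2841/(2 + 22 - 1*43) - 3949) = ((2 + (33*(-1/19) - 31*(-1/27))) - 4026)/(-2841/(2 + 22 - 43) - 3949) = ((2 + (-33/19 + 31/27)) - 4026)/(-2841/(-19) - 3949) = ((2 - 302/513) - 4026)/(-2841*(-1/19) - 3949) = (724/513 - 4026)/(2841/19 - 3949) = -2064614/(513*(-72190/19)) = -2064614/513*(-19/72190) = 1032307/974565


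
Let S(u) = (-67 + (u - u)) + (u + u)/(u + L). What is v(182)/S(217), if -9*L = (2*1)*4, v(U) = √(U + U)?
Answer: -3890*√91/126409 ≈ -0.29356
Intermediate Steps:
v(U) = √2*√U (v(U) = √(2*U) = √2*√U)
L = -8/9 (L = -2*1*4/9 = -2*4/9 = -⅑*8 = -8/9 ≈ -0.88889)
S(u) = -67 + 2*u/(-8/9 + u) (S(u) = (-67 + (u - u)) + (u + u)/(u - 8/9) = (-67 + 0) + (2*u)/(-8/9 + u) = -67 + 2*u/(-8/9 + u))
v(182)/S(217) = (√2*√182)/(((536 - 585*217)/(-8 + 9*217))) = (2*√91)/(((536 - 126945)/(-8 + 1953))) = (2*√91)/((-126409/1945)) = (2*√91)/(((1/1945)*(-126409))) = (2*√91)/(-126409/1945) = (2*√91)*(-1945/126409) = -3890*√91/126409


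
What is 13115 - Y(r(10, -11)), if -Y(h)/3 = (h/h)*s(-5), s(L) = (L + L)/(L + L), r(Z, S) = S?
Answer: 13118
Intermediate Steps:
s(L) = 1 (s(L) = (2*L)/((2*L)) = (2*L)*(1/(2*L)) = 1)
Y(h) = -3 (Y(h) = -3*h/h = -3)
13115 - Y(r(10, -11)) = 13115 - 1*(-3) = 13115 + 3 = 13118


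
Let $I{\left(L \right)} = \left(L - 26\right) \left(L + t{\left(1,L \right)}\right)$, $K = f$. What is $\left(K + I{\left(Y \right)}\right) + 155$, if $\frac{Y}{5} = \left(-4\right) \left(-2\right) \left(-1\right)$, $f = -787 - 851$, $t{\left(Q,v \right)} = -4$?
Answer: $1421$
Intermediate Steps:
$f = -1638$
$K = -1638$
$Y = -40$ ($Y = 5 \left(-4\right) \left(-2\right) \left(-1\right) = 5 \cdot 8 \left(-1\right) = 5 \left(-8\right) = -40$)
$I{\left(L \right)} = \left(-26 + L\right) \left(-4 + L\right)$ ($I{\left(L \right)} = \left(L - 26\right) \left(L - 4\right) = \left(-26 + L\right) \left(-4 + L\right)$)
$\left(K + I{\left(Y \right)}\right) + 155 = \left(-1638 + \left(104 + \left(-40\right)^{2} - -1200\right)\right) + 155 = \left(-1638 + \left(104 + 1600 + 1200\right)\right) + 155 = \left(-1638 + 2904\right) + 155 = 1266 + 155 = 1421$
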